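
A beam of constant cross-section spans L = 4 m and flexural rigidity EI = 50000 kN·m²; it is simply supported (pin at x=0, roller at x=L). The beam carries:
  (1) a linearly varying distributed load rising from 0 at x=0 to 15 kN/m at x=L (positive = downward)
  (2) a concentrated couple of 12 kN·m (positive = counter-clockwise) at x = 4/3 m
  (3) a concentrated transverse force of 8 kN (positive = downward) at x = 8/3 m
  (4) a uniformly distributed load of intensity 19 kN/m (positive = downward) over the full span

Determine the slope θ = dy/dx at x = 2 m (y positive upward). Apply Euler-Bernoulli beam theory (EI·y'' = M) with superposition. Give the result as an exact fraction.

θ(2) = -241/8100000 rad

Load 1 — triangular load w₀=15 kN/m (0→w₀ over full span):
  θ_1 = -w₀(7L⁴-30L²x²+15x⁴)/(360LEI) = -15·(7·4⁴-30·4²·2²+15·2⁴)/(360·4·50000) = -7/300000 rad
Load 2 — applied couple M₀=12 kN·m at a=4/3 m (b=L-a=8/3):
  θ_2 = (M₀x²/(2L)-M₀(x-a)+C₁)/EI  [x>a] with C₁=M₀(3b²-L²)/(6L)=8/3 = (12·2²/(2·4)-12·(2-(4/3))+(8/3))/50000 = 1/75000 rad
Load 3 — point force P=8 kN at a=8/3 m (b=L-a=4/3):
  θ_3 = -Pb(L²-b²-3x²)/(6LEI)  [x≤a] = -8·(4/3)·(4²-(4/3)²-3·2²)/(6·4·50000) = -1/50625 rad
Load 4 — uniform load w=19 kN/m over full span:
  θ_4 = -w(L³-6Lx²+4x³)/(24EI) = -19·(4³-6·4·2²+4·2³)/(24·50000) = 0 rad
Superposition: θ = Σ θ_i = -241/8100000 rad ≈ -0.000030 rad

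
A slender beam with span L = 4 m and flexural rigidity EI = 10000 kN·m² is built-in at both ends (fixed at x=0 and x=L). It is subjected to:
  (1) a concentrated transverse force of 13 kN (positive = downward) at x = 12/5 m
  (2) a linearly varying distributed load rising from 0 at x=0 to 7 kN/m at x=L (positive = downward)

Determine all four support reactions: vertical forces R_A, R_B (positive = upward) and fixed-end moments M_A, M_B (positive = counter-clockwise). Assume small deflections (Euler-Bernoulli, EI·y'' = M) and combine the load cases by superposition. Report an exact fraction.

R_A = 1097/125 kN, M_A = 3272/375 kN·m, R_B = 2278/125 kN, M_B = -1636/125 kN·m

Load 1 — point force P=13 kN at a=12/5 m (b=L-a=8/5):
  R_A = Pb²(3a+b)/L³ = 13·(8/5)²·(3·(12/5)+(8/5))/4³ = 572/125 kN
  M_A = Pab²/L² = 13·(12/5)·(8/5)²/4² = 624/125 kN·m
  R_B = Pa²(a+3b)/L³ = 13·(12/5)²·((12/5)+3·(8/5))/4³ = 1053/125 kN
  M_B = -Pa²b/L² = -13·(12/5)²·(8/5)/4² = -936/125 kN·m
Load 2 — triangular load w₀=7 kN/m (0→w₀ over full span):
  R_A = 3w₀L/20 = 3·7·4/20 = 21/5 kN
  M_A = w₀L²/30 = 7·4²/30 = 56/15 kN·m
  R_B = 7w₀L/20 = 7·7·4/20 = 49/5 kN
  M_B = -w₀L²/20 = -7·4²/20 = -28/5 kN·m
Superposition: R_A = 1097/125 kN, M_A = 3272/375 kN·m, R_B = 2278/125 kN, M_B = -1636/125 kN·m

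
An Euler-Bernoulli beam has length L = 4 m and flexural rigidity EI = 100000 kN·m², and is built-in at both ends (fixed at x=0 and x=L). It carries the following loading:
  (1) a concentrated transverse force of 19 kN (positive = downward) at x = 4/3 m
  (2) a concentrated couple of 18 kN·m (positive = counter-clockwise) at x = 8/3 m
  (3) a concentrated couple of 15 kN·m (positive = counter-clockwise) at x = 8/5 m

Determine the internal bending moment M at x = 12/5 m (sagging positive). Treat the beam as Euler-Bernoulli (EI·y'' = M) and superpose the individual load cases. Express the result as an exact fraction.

M(12/5) = 4598/675 kN·m

Load 1 — point force P=19 kN at a=4/3 m (b=L-a=8/3):
  M_1 = Pa²(a+3b)(L-x)/L³ - Pa²b/L²  [x>a] = 19·(4/3)²·((4/3)+3·(8/3))·(4-(12/5))/4³ - 19·(4/3)²·(8/3)/4² = 304/135 kN·m
Load 2 — applied couple M₀=18 kN·m at a=8/3 m (b=L-a=4/3):
  M_2 = R_Ax - M_A  [x≤a] with R_A=6, M_A=6 = 6·(12/5) - 6 = 42/5 kN·m
Load 3 — applied couple M₀=15 kN·m at a=8/5 m (b=L-a=12/5):
  M_3 = R_Ax - M_A - M₀  [x>a] with R_A=27/5, M_A=9/5 = (27/5)·(12/5) - (9/5) - 15 = -96/25 kN·m
Superposition: M = Σ M_i = 4598/675 kN·m ≈ 6.811852 kN·m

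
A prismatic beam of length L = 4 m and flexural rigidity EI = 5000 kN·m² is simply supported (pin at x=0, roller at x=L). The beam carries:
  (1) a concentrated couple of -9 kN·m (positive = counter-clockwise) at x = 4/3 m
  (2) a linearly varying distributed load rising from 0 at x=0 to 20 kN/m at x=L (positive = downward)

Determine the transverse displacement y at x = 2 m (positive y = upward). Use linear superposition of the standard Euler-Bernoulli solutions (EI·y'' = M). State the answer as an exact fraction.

Load 1 — applied couple M₀=-9 kN·m at a=4/3 m (b=L-a=8/3):
  y_1 = (M₀x³/(6L)-M₀(x-a)²/2+C₁x)/EI  [x>a] with C₁=M₀(3b²-L²)/(6L)=-2 = ((-9)·2³/(6·4)-(-9)·(2-(4/3))²/2+(-2)·2)/5000 = -1/1000 m
Load 2 — triangular load w₀=20 kN/m (0→w₀ over full span):
  y_2 = -w₀x(7L⁴-10L²x²+3x⁴)/(360LEI) = -20·2·(7·4⁴-10·4²·2²+3·2⁴)/(360·4·5000) = -1/150 m
Superposition: y = Σ y_i = -23/3000 m ≈ -0.007667 m

y(2) = -23/3000 m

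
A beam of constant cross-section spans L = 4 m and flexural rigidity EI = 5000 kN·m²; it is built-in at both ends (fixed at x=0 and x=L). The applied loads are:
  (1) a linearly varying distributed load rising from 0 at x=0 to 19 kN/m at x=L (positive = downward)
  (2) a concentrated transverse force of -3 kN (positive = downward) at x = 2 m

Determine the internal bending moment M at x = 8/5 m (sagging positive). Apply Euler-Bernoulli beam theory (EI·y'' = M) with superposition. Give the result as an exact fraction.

Load 1 — triangular load w₀=19 kN/m (0→w₀ over full span):
  M_1 = 3w₀Lx/20 - w₀L²/30 - w₀x³/(6L) = 3·19·4·(8/5)/20 - 19·4²/30 - 19·(8/5)³/(6·4) = 608/125 kN·m
Load 2 — point force P=-3 kN at a=2 m (b=L-a=2):
  M_2 = Pb²(3a+b)x/L³ - Pab²/L²  [x≤a] = (-3)·2²·(3·2+2)·(8/5)/4³ - (-3)·2·2²/4² = -9/10 kN·m
Superposition: M = Σ M_i = 991/250 kN·m ≈ 3.964000 kN·m

M(8/5) = 991/250 kN·m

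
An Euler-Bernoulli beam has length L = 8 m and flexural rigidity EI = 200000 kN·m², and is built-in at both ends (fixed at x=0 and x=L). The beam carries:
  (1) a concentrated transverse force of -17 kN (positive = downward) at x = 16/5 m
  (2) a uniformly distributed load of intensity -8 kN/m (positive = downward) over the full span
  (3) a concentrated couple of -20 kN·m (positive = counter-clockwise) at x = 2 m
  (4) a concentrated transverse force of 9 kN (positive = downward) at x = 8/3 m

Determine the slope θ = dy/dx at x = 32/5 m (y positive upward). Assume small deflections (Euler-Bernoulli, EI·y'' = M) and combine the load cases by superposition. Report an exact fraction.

θ(32/5) = -4988/29296875 rad

Load 1 — point force P=-17 kN at a=16/5 m (b=L-a=24/5):
  θ_1 = Pa²(L-x)(2bL-(3b+a)(L-x))/(2L³EI)  [x>a] = (-17)·(16/5)²·(8-(32/5))·(2·(24/5)·8-(3·(24/5)+(16/5))·(8-(32/5)))/(2·8³·200000) = -646/9765625 rad
Load 2 — uniform load w=-8 kN/m over full span:
  θ_2 = -wx(L-x)(L-2x)/(12EI) = -(-8)·(32/5)·(8-(32/5))·(8-2·(32/5))/(12·200000) = -64/390625 rad
Load 3 — applied couple M₀=-20 kN·m at a=2 m (b=L-a=6):
  θ_3 = (R_Ax²/2 - M_Ax - M₀(x-a))/EI  [x>a] with R_A=-45/16, M_A=15/4 = ((-45/16)·(32/5)²/2 - (15/4)·(32/5) - (-20)·((32/5)-2))/200000 = 1/31250 rad
Load 4 — point force P=9 kN at a=8/3 m (b=L-a=16/3):
  θ_4 = Pa²(L-x)(2bL-(3b+a)(L-x))/(2L³EI)  [x>a] = 9·(8/3)²·(8-(32/5))·(2·(16/3)·8-(3·(16/3)+(8/3))·(8-(32/5)))/(2·8³·200000) = 13/468750 rad
Superposition: θ = Σ θ_i = -4988/29296875 rad ≈ -0.000170 rad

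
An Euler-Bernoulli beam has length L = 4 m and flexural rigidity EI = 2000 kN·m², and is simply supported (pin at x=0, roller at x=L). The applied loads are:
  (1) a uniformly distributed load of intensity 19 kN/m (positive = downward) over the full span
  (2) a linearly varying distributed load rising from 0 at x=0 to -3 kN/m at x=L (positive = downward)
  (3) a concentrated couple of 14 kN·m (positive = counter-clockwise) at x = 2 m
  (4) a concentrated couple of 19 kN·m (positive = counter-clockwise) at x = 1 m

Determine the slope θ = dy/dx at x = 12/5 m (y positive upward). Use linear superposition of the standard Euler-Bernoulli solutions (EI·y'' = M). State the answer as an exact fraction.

θ(12/5) = 179137/30000000 rad

Load 1 — uniform load w=19 kN/m over full span:
  θ_1 = -w(L³-6Lx²+4x³)/(24EI) = -19·(4³-6·4·(12/5)²+4·(12/5)³)/(24·2000) = 703/93750 rad
Load 2 — triangular load w₀=-3 kN/m (0→w₀ over full span):
  θ_2 = -w₀(7L⁴-30L²x²+15x⁴)/(360LEI) = -(-3)·(7·4⁴-30·4²·(12/5)²+15·(12/5)⁴)/(360·4·2000) = -116/234375 rad
Load 3 — applied couple M₀=14 kN·m at a=2 m (b=L-a=2):
  θ_3 = (M₀x²/(2L)-M₀(x-a)+C₁)/EI  [x>a] with C₁=M₀(3b²-L²)/(6L)=-7/3 = (14·(12/5)²/(2·4)-14·((12/5)-2)+(-7/3))/2000 = 161/150000 rad
Load 4 — applied couple M₀=19 kN·m at a=1 m (b=L-a=3):
  θ_4 = (M₀x²/(2L)-M₀(x-a)+C₁)/EI  [x>a] with C₁=M₀(3b²-L²)/(6L)=209/24 = (19·(12/5)²/(2·4)-19·((12/5)-1)+(209/24))/2000 = -2527/1200000 rad
Superposition: θ = Σ θ_i = 179137/30000000 rad ≈ 0.005971 rad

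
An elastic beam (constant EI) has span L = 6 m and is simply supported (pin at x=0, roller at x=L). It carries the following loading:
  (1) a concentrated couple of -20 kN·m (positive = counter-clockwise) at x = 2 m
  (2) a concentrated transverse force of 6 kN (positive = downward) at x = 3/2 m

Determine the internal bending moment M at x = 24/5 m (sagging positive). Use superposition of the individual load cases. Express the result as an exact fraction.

Load 1 — applied couple M₀=-20 kN·m at a=2 m (b=L-a=4):
  M_1 = M₀x/L - M₀  [x>a] = (-20)·(24/5)/6 - (-20) = 4 kN·m
Load 2 — point force P=6 kN at a=3/2 m (b=L-a=9/2):
  M_2 = Pa(L-x)/L  [x>a] = 6·(3/2)·(6-(24/5))/6 = 9/5 kN·m
Superposition: M = Σ M_i = 29/5 kN·m ≈ 5.800000 kN·m

M(24/5) = 29/5 kN·m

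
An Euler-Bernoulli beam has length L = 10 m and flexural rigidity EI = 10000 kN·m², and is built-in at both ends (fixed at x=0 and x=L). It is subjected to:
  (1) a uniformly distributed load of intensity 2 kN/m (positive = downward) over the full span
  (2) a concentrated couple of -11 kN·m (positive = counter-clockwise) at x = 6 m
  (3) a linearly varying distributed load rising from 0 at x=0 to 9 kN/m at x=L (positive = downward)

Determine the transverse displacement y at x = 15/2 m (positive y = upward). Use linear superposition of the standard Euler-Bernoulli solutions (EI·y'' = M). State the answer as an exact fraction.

y(15/2) = -417/40960 m

Load 1 — uniform load w=2 kN/m over full span:
  y_1 = -wx²(L-x)²/(24EI) = -2·(15/2)²·(10-(15/2))²/(24·10000) = -3/1024 m
Load 2 — applied couple M₀=-11 kN·m at a=6 m (b=L-a=4):
  y_2 = (R_Ax³/6 - M_Ax²/2 - M₀(x-a)²/2)/EI  [x>a] with R_A=-198/125, M_A=-88/25 = ((-198/125)·(15/2)³/6 - (-88/25)·(15/2)²/2 - (-11)·((15/2)-6)²/2)/10000 = 0 m
Load 3 — triangular load w₀=9 kN/m (0→w₀ over full span):
  y_3 = -w₀x²(L-x)²(x+2L)/(120LEI) = -9·(15/2)²·(10-(15/2))²·((15/2)+2·10)/(120·10·10000) = -297/40960 m
Superposition: y = Σ y_i = -417/40960 m ≈ -0.010181 m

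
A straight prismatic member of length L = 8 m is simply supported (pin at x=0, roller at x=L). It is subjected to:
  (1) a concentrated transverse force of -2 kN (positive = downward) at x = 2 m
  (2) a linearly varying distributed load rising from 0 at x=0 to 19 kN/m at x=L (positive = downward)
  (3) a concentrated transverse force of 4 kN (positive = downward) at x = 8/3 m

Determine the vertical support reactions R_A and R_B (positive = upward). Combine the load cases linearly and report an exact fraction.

R_A = 53/2 kN, R_B = 103/2 kN

Load 1 — point force P=-2 kN at a=2 m (b=L-a=6):
  R_A = Pb/L = (-2)·6/8 = -3/2 kN
  R_B = Pa/L = (-2)·2/8 = -1/2 kN
Load 2 — triangular load w₀=19 kN/m (0→w₀ over full span):
  R_A = w₀L/6 = 19·8/6 = 76/3 kN
  R_B = w₀L/3 = 19·8/3 = 152/3 kN
Load 3 — point force P=4 kN at a=8/3 m (b=L-a=16/3):
  R_A = Pb/L = 4·(16/3)/8 = 8/3 kN
  R_B = Pa/L = 4·(8/3)/8 = 4/3 kN
Superposition: R_A = 53/2 kN, R_B = 103/2 kN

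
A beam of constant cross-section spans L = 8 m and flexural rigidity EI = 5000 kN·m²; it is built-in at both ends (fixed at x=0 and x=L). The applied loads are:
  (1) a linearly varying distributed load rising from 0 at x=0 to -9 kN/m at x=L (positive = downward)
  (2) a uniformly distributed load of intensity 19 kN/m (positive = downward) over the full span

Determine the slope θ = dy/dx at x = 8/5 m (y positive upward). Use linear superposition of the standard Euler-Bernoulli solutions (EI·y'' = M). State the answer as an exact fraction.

θ(8/5) = -4736/390625 rad

Load 1 — triangular load w₀=-9 kN/m (0→w₀ over full span):
  θ_1 = -w₀(2x(L-x)(L-2x)(x+2L)+x²(L-x)²)/(120LEI) = -(-9)·(2·(8/5)·(8-(8/5))·(8-2·(8/5))·((8/5)+2·8)+(8/5)²·(8-(8/5))²)/(120·8·5000) = 1344/390625 rad
Load 2 — uniform load w=19 kN/m over full span:
  θ_2 = -wx(L-x)(L-2x)/(12EI) = -19·(8/5)·(8-(8/5))·(8-2·(8/5))/(12·5000) = -1216/78125 rad
Superposition: θ = Σ θ_i = -4736/390625 rad ≈ -0.012124 rad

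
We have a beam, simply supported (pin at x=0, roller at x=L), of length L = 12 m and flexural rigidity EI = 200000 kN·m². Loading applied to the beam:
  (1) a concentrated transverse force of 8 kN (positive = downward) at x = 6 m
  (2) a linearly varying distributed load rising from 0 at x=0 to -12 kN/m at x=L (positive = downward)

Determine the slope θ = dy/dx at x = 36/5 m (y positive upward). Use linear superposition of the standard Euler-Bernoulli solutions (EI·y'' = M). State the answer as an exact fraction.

Load 1 — point force P=8 kN at a=6 m (b=L-a=6):
  θ_1 = -Pa(2L²-6Lx+3x²+a²)/(6LEI)  [x>a] = -8·6·(2·12²-6·12·(36/5)+3·(36/5)²+6²)/(6·12·200000) = 81/625000 rad
Load 2 — triangular load w₀=-12 kN/m (0→w₀ over full span):
  θ_2 = -w₀(7L⁴-30L²x²+15x⁴)/(360LEI) = -(-12)·(7·12⁴-30·12²·(36/5)²+15·(36/5)⁴)/(360·12·200000) = -1044/1953125 rad
Superposition: θ = Σ θ_i = -6327/15625000 rad ≈ -0.000405 rad

θ(36/5) = -6327/15625000 rad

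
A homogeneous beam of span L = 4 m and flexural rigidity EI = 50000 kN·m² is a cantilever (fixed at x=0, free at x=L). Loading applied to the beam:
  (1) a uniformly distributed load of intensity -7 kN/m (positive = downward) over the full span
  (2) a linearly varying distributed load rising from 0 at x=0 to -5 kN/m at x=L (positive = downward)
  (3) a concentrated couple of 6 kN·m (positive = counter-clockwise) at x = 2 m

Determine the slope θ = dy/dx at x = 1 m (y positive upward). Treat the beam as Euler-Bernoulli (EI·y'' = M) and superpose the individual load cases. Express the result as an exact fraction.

Load 1 — uniform load w=-7 kN/m over full span:
  θ_1 = -wx(x²-3Lx+3L²)/(6EI) = -(-7)·1·(1²-3·4·1+3·4²)/(6·50000) = 259/300000 rad
Load 2 — triangular load w₀=-5 kN/m (0→w₀ over full span):
  θ_2 = (w₀Lx²/4-w₀L²x/3-w₀x⁴/(24L))/EI = ((-5)·4·1²/4-(-5)·4²·1/3-(-5)·1⁴/(24·4))/50000 = 139/320000 rad
Load 3 — applied couple M₀=6 kN·m at a=2 m (b=L-a=2):
  θ_3 = M₀x/EI  [x≤a] = 6·1/50000 = 3/25000 rad
Superposition: θ = Σ θ_i = 1361/960000 rad ≈ 0.001418 rad

θ(1) = 1361/960000 rad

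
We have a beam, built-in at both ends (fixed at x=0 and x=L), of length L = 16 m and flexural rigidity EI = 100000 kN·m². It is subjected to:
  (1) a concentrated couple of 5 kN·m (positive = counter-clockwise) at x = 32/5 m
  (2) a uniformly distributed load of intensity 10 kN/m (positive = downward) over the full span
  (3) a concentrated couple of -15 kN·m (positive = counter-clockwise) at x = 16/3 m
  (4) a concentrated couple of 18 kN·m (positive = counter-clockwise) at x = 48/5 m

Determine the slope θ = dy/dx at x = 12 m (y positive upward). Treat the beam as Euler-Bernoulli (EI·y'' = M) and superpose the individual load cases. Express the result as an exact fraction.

Load 1 — applied couple M₀=5 kN·m at a=32/5 m (b=L-a=48/5):
  θ_1 = (R_Ax²/2 - M_Ax - M₀(x-a))/EI  [x>a] with R_A=9/20, M_A=3/5 = ((9/20)·12²/2 - (3/5)·12 - 5·(12-(32/5)))/100000 = -7/250000 rad
Load 2 — uniform load w=10 kN/m over full span:
  θ_2 = -wx(L-x)(L-2x)/(12EI) = -10·12·(16-12)·(16-2·12)/(12·100000) = 2/625 rad
Load 3 — applied couple M₀=-15 kN·m at a=16/3 m (b=L-a=32/3):
  θ_3 = (R_Ax²/2 - M_Ax - M₀(x-a))/EI  [x>a] with R_A=-5/4, M_A=0 = ((-5/4)·12²/2 - 0·12 - (-15)·(12-(16/3)))/100000 = 1/10000 rad
Load 4 — applied couple M₀=18 kN·m at a=48/5 m (b=L-a=32/5):
  θ_4 = (R_Ax²/2 - M_Ax - M₀(x-a))/EI  [x>a] with R_A=81/50, M_A=144/25 = ((81/50)·12²/2 - (144/25)·12 - 18·(12-(48/5)))/100000 = 27/625000 rad
Superposition: θ = Σ θ_i = 259/78125 rad ≈ 0.003315 rad

θ(12) = 259/78125 rad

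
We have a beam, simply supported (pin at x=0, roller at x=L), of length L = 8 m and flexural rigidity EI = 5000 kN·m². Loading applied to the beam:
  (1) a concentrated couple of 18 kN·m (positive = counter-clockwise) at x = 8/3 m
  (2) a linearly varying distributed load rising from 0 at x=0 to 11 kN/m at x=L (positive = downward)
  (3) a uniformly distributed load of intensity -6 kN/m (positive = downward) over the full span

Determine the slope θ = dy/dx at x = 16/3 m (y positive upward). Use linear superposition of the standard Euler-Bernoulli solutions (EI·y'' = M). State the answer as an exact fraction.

Load 1 — applied couple M₀=18 kN·m at a=8/3 m (b=L-a=16/3):
  θ_1 = (M₀x²/(2L)-M₀(x-a)+C₁)/EI  [x>a] with C₁=M₀(3b²-L²)/(6L)=8 = (18·(16/3)²/(2·8)-18·((16/3)-(8/3))+8)/5000 = -1/625 rad
Load 2 — triangular load w₀=11 kN/m (0→w₀ over full span):
  θ_2 = -w₀(7L⁴-30L²x²+15x⁴)/(360LEI) = -11·(7·8⁴-30·8²·(16/3)²+15·(16/3)⁴)/(360·8·5000) = 8008/759375 rad
Load 3 — uniform load w=-6 kN/m over full span:
  θ_3 = -w(L³-6Lx²+4x³)/(24EI) = -(-6)·(8³-6·8·(16/3)²+4·(16/3)³)/(24·5000) = -208/16875 rad
Superposition: θ = Σ θ_i = -2567/759375 rad ≈ -0.003380 rad

θ(16/3) = -2567/759375 rad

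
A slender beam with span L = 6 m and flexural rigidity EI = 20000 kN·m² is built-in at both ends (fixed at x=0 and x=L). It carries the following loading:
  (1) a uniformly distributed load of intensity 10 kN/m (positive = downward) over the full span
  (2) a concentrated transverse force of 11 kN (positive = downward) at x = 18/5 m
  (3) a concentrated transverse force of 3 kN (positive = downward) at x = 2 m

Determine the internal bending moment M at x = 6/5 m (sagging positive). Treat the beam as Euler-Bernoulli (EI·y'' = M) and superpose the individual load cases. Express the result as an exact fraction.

M(6/5) = -1806/625 kN·m

Load 1 — uniform load w=10 kN/m over full span:
  M_1 = wLx/2 - wL²/12 - wx²/2 = 10·6·(6/5)/2 - 10·6²/12 - 10·(6/5)²/2 = -6/5 kN·m
Load 2 — point force P=11 kN at a=18/5 m (b=L-a=12/5):
  M_2 = Pb²(3a+b)x/L³ - Pab²/L²  [x≤a] = 11·(12/5)²·(3·(18/5)+(12/5))·(6/5)/6³ - 11·(18/5)·(12/5)²/6² = -1056/625 kN·m
Load 3 — point force P=3 kN at a=2 m (b=L-a=4):
  M_3 = Pb²(3a+b)x/L³ - Pab²/L²  [x≤a] = 3·4²·(3·2+4)·(6/5)/6³ - 3·2·4²/6² = 0 kN·m
Superposition: M = Σ M_i = -1806/625 kN·m ≈ -2.889600 kN·m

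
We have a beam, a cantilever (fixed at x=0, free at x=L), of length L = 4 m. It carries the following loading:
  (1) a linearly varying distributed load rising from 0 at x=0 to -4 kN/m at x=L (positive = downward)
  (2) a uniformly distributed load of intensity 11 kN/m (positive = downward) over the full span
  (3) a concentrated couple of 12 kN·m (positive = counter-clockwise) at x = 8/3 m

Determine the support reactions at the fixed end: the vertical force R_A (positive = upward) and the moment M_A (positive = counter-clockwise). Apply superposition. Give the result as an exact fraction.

Load 1 — triangular load w₀=-4 kN/m (0→w₀ over full span):
  R_A = w₀L/2 = (-4)·4/2 = -8 kN
  M_A = w₀L²/3 = (-4)·4²/3 = -64/3 kN·m
Load 2 — uniform load w=11 kN/m over full span:
  R_A = wL = 11·4 = 44 kN
  M_A = wL²/2 = 11·4²/2 = 88 kN·m
Load 3 — applied couple M₀=12 kN·m at a=8/3 m (b=L-a=4/3):
  R_A = 0 kN
  M_A = -M₀ = -12 kN·m
Superposition: R_A = 36 kN, M_A = 164/3 kN·m

R_A = 36 kN, M_A = 164/3 kN·m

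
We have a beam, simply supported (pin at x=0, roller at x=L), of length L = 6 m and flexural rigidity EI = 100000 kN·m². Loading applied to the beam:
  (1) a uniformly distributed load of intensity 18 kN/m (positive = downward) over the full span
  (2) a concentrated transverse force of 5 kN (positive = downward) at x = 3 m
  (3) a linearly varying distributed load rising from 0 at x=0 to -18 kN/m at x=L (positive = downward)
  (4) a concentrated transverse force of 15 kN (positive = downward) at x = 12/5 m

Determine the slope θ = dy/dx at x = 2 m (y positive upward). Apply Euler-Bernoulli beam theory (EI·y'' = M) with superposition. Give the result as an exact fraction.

Load 1 — uniform load w=18 kN/m over full span:
  θ_1 = -w(L³-6Lx²+4x³)/(24EI) = -18·(6³-6·6·2²+4·2³)/(24·100000) = -39/50000 rad
Load 2 — point force P=5 kN at a=3 m (b=L-a=3):
  θ_2 = -Pb(L²-b²-3x²)/(6LEI)  [x≤a] = -5·3·(6²-3²-3·2²)/(6·6·100000) = -1/16000 rad
Load 3 — triangular load w₀=-18 kN/m (0→w₀ over full span):
  θ_3 = -w₀(7L⁴-30L²x²+15x⁴)/(360LEI) = -(-18)·(7·6⁴-30·6²·2²+15·2⁴)/(360·6·100000) = 13/31250 rad
Load 4 — point force P=15 kN at a=12/5 m (b=L-a=18/5):
  θ_4 = -Pb(L²-b²-3x²)/(6LEI)  [x≤a] = -15·(18/5)·(6²-(18/5)²-3·2²)/(6·6·100000) = -207/1250000 rad
Superposition: θ = Σ θ_i = -5921/10000000 rad ≈ -0.000592 rad

θ(2) = -5921/10000000 rad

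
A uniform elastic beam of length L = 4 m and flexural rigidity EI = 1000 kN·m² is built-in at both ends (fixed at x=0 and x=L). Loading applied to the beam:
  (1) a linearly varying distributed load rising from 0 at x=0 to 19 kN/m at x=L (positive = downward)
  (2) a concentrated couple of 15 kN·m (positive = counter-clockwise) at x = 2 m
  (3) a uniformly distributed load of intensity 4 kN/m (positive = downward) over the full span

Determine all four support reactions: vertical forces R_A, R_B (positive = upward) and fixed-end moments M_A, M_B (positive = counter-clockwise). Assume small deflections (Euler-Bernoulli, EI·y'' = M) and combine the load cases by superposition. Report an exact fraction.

Load 1 — triangular load w₀=19 kN/m (0→w₀ over full span):
  R_A = 3w₀L/20 = 3·19·4/20 = 57/5 kN
  M_A = w₀L²/30 = 19·4²/30 = 152/15 kN·m
  R_B = 7w₀L/20 = 7·19·4/20 = 133/5 kN
  M_B = -w₀L²/20 = -19·4²/20 = -76/5 kN·m
Load 2 — applied couple M₀=15 kN·m at a=2 m (b=L-a=2):
  R_A = 6M₀ab/L³ = 6·15·2·2/4³ = 45/8 kN
  M_A = M₀b(2a-b)/L² = 15·2·(2·2-2)/4² = 15/4 kN·m
  R_B = -6M₀ab/L³ = -6·15·2·2/4³ = -45/8 kN
  M_B = M₀a(2b-a)/L² = 15·2·(2·2-2)/4² = 15/4 kN·m
Load 3 — uniform load w=4 kN/m over full span:
  R_A = wL/2 = 4·4/2 = 8 kN
  M_A = wL²/12 = 4·4²/12 = 16/3 kN·m
  R_B = wL/2 = 4·4/2 = 8 kN
  M_B = -wL²/12 = -4·4²/12 = -16/3 kN·m
Superposition: R_A = 1001/40 kN, M_A = 1153/60 kN·m, R_B = 1159/40 kN, M_B = -1007/60 kN·m

R_A = 1001/40 kN, M_A = 1153/60 kN·m, R_B = 1159/40 kN, M_B = -1007/60 kN·m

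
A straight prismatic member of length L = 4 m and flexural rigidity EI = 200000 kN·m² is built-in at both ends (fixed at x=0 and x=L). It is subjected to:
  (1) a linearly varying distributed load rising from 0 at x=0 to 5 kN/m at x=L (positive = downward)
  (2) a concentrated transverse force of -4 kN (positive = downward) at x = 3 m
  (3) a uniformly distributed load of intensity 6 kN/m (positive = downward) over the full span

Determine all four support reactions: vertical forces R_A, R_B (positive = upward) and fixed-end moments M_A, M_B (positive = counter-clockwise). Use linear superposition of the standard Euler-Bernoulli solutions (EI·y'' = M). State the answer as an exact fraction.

Load 1 — triangular load w₀=5 kN/m (0→w₀ over full span):
  R_A = 3w₀L/20 = 3·5·4/20 = 3 kN
  M_A = w₀L²/30 = 5·4²/30 = 8/3 kN·m
  R_B = 7w₀L/20 = 7·5·4/20 = 7 kN
  M_B = -w₀L²/20 = -5·4²/20 = -4 kN·m
Load 2 — point force P=-4 kN at a=3 m (b=L-a=1):
  R_A = Pb²(3a+b)/L³ = (-4)·1²·(3·3+1)/4³ = -5/8 kN
  M_A = Pab²/L² = (-4)·3·1²/4² = -3/4 kN·m
  R_B = Pa²(a+3b)/L³ = (-4)·3²·(3+3·1)/4³ = -27/8 kN
  M_B = -Pa²b/L² = -(-4)·3²·1/4² = 9/4 kN·m
Load 3 — uniform load w=6 kN/m over full span:
  R_A = wL/2 = 6·4/2 = 12 kN
  M_A = wL²/12 = 6·4²/12 = 8 kN·m
  R_B = wL/2 = 6·4/2 = 12 kN
  M_B = -wL²/12 = -6·4²/12 = -8 kN·m
Superposition: R_A = 115/8 kN, M_A = 119/12 kN·m, R_B = 125/8 kN, M_B = -39/4 kN·m

R_A = 115/8 kN, M_A = 119/12 kN·m, R_B = 125/8 kN, M_B = -39/4 kN·m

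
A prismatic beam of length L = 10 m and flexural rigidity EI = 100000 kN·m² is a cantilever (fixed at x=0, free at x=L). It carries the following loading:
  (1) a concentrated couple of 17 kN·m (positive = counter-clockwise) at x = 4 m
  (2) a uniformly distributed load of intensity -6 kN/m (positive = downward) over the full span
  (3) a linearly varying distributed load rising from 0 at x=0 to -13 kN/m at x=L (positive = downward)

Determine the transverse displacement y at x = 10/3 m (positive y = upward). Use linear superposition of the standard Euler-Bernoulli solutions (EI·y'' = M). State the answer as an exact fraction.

Load 1 — applied couple M₀=17 kN·m at a=4 m (b=L-a=6):
  y_1 = M₀x²/(2EI)  [x≤a] = 17·(10/3)²/(2·100000) = 17/18000 m
Load 2 — uniform load w=-6 kN/m over full span:
  y_2 = -wx²(x²-4Lx+6L²)/(24EI) = -(-6)·(10/3)²·((10/3)²-4·10·(10/3)+6·10²)/(24·100000) = 43/3240 m
Load 3 — triangular load w₀=-13 kN/m (0→w₀ over full span):
  y_3 = (w₀Lx³/12-w₀L²x²/6-w₀x⁵/(120L))/EI = ((-13)·10·(10/3)³/12-(-13)·10²·(10/3)²/6-(-13)·(10/3)⁵/(120·10))/100000 = 5863/291600 m
Superposition: y = Σ y_i = 25021/729000 m ≈ 0.034322 m

y(10/3) = 25021/729000 m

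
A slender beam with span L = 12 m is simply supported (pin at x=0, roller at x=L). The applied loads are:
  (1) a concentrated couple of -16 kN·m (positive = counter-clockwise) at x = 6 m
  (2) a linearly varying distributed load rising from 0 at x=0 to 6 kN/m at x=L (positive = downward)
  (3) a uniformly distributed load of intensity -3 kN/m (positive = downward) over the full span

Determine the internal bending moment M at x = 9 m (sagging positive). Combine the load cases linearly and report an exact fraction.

Load 1 — applied couple M₀=-16 kN·m at a=6 m (b=L-a=6):
  M_1 = M₀x/L - M₀  [x>a] = (-16)·9/12 - (-16) = 4 kN·m
Load 2 — triangular load w₀=6 kN/m (0→w₀ over full span):
  M_2 = w₀Lx/6 - w₀x³/(6L) = 6·12·9/6 - 6·9³/(6·12) = 189/4 kN·m
Load 3 — uniform load w=-3 kN/m over full span:
  M_3 = wx(L-x)/2 = (-3)·9·(12-9)/2 = -81/2 kN·m
Superposition: M = Σ M_i = 43/4 kN·m ≈ 10.750000 kN·m

M(9) = 43/4 kN·m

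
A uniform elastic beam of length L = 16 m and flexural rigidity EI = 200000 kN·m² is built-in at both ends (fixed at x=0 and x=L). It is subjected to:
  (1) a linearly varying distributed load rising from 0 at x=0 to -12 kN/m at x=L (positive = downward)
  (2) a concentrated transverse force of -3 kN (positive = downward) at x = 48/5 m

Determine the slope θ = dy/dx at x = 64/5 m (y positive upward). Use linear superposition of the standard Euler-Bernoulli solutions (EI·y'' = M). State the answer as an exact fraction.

Load 1 — triangular load w₀=-12 kN/m (0→w₀ over full span):
  θ_1 = -w₀(2x(L-x)(L-2x)(x+2L)+x²(L-x)²)/(120LEI) = -(-12)·(2·(64/5)·(16-(64/5))·(16-2·(64/5))·((64/5)+2·16)+(64/5)²·(16-(64/5))²)/(120·16·200000) = -2048/1953125 rad
Load 2 — point force P=-3 kN at a=48/5 m (b=L-a=32/5):
  θ_2 = Pa²(L-x)(2bL-(3b+a)(L-x))/(2L³EI)  [x>a] = (-3)·(48/5)²·(16-(64/5))·(2·(32/5)·16-(3·(32/5)+(48/5))·(16-(64/5)))/(2·16³·200000) = -594/9765625 rad
Superposition: θ = Σ θ_i = -10834/9765625 rad ≈ -0.001109 rad

θ(64/5) = -10834/9765625 rad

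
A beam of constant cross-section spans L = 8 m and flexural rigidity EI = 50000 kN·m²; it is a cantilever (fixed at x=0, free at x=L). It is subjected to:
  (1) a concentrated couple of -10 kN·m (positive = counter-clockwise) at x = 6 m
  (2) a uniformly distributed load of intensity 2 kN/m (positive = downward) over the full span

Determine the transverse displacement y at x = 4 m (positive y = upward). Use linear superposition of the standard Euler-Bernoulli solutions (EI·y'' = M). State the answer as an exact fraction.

y(4) = -83/9375 m

Load 1 — applied couple M₀=-10 kN·m at a=6 m (b=L-a=2):
  y_1 = M₀x²/(2EI)  [x≤a] = (-10)·4²/(2·50000) = -1/625 m
Load 2 — uniform load w=2 kN/m over full span:
  y_2 = -wx²(x²-4Lx+6L²)/(24EI) = -2·4²·(4²-4·8·4+6·8²)/(24·50000) = -68/9375 m
Superposition: y = Σ y_i = -83/9375 m ≈ -0.008853 m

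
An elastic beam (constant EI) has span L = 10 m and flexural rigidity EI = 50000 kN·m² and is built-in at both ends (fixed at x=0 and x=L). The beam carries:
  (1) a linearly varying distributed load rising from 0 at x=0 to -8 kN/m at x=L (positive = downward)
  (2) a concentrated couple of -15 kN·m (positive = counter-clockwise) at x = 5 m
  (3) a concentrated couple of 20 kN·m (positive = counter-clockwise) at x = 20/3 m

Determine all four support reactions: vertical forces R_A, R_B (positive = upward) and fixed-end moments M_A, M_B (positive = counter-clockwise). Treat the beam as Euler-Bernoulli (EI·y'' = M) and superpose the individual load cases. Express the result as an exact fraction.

Load 1 — triangular load w₀=-8 kN/m (0→w₀ over full span):
  R_A = 3w₀L/20 = 3·(-8)·10/20 = -12 kN
  M_A = w₀L²/30 = (-8)·10²/30 = -80/3 kN·m
  R_B = 7w₀L/20 = 7·(-8)·10/20 = -28 kN
  M_B = -w₀L²/20 = -(-8)·10²/20 = 40 kN·m
Load 2 — applied couple M₀=-15 kN·m at a=5 m (b=L-a=5):
  R_A = 6M₀ab/L³ = 6·(-15)·5·5/10³ = -9/4 kN
  M_A = M₀b(2a-b)/L² = (-15)·5·(2·5-5)/10² = -15/4 kN·m
  R_B = -6M₀ab/L³ = -6·(-15)·5·5/10³ = 9/4 kN
  M_B = M₀a(2b-a)/L² = (-15)·5·(2·5-5)/10² = -15/4 kN·m
Load 3 — applied couple M₀=20 kN·m at a=20/3 m (b=L-a=10/3):
  R_A = 6M₀ab/L³ = 6·20·(20/3)·(10/3)/10³ = 8/3 kN
  M_A = M₀b(2a-b)/L² = 20·(10/3)·(2·(20/3)-(10/3))/10² = 20/3 kN·m
  R_B = -6M₀ab/L³ = -6·20·(20/3)·(10/3)/10³ = -8/3 kN
  M_B = M₀a(2b-a)/L² = 20·(20/3)·(2·(10/3)-(20/3))/10² = 0 kN·m
Superposition: R_A = -139/12 kN, M_A = -95/4 kN·m, R_B = -341/12 kN, M_B = 145/4 kN·m

R_A = -139/12 kN, M_A = -95/4 kN·m, R_B = -341/12 kN, M_B = 145/4 kN·m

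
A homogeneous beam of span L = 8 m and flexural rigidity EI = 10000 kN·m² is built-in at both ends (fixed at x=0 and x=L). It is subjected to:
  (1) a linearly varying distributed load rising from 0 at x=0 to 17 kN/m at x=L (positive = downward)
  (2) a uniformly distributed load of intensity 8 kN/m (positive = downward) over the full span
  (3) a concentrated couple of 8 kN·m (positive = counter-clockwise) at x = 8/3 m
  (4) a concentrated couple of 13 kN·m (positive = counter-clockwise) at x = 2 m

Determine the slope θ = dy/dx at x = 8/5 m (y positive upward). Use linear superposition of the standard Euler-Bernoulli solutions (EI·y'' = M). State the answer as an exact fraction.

θ(8/5) = -26867/4687500 rad

Load 1 — triangular load w₀=17 kN/m (0→w₀ over full span):
  θ_1 = -w₀(2x(L-x)(L-2x)(x+2L)+x²(L-x)²)/(120LEI) = -17·(2·(8/5)·(8-(8/5))·(8-2·(8/5))·((8/5)+2·8)+(8/5)²·(8-(8/5))²)/(120·8·10000) = -3808/1171875 rad
Load 2 — uniform load w=8 kN/m over full span:
  θ_2 = -wx(L-x)(L-2x)/(12EI) = -8·(8/5)·(8-(8/5))·(8-2·(8/5))/(12·10000) = -256/78125 rad
Load 3 — applied couple M₀=8 kN·m at a=8/3 m (b=L-a=16/3):
  θ_3 = (R_Ax²/2 - M_Ax)/EI  [x≤a] with R_A=4/3, M_A=0 = ((4/3)·(8/5)²/2 - 0·(8/5))/10000 = 8/46875 rad
Load 4 — applied couple M₀=13 kN·m at a=2 m (b=L-a=6):
  θ_4 = (R_Ax²/2 - M_Ax)/EI  [x≤a] with R_A=117/64, M_A=-39/16 = ((117/64)·(8/5)²/2 - (-39/16)·(8/5))/10000 = 39/62500 rad
Superposition: θ = Σ θ_i = -26867/4687500 rad ≈ -0.005732 rad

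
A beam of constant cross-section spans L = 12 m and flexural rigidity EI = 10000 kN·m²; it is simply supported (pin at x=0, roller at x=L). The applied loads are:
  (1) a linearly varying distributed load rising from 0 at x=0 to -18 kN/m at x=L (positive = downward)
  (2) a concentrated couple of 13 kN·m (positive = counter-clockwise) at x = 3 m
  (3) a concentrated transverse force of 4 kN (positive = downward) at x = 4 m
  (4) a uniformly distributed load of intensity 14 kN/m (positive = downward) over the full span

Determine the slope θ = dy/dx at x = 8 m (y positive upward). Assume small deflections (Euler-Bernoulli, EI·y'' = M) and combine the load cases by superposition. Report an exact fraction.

Load 1 — triangular load w₀=-18 kN/m (0→w₀ over full span):
  θ_1 = -w₀(7L⁴-30L²x²+15x⁴)/(360LEI) = -(-18)·(7·12⁴-30·12²·8²+15·8⁴)/(360·12·10000) = -91/3125 rad
Load 2 — applied couple M₀=13 kN·m at a=3 m (b=L-a=9):
  θ_2 = (M₀x²/(2L)-M₀(x-a)+C₁)/EI  [x>a] with C₁=M₀(3b²-L²)/(6L)=143/8 = (13·8²/(2·12)-13·(8-3)+(143/8))/10000 = -299/240000 rad
Load 3 — point force P=4 kN at a=4 m (b=L-a=8):
  θ_3 = -Pa(2L²-6Lx+3x²+a²)/(6LEI)  [x>a] = -4·4·(2·12²-6·12·8+3·8²+4²)/(6·12·10000) = 2/1125 rad
Load 4 — uniform load w=14 kN/m over full span:
  θ_4 = -w(L³-6Lx²+4x³)/(24EI) = -14·(12³-6·12·8²+4·8³)/(24·10000) = 91/1875 rad
Superposition: θ = Σ θ_i = 71803/3600000 rad ≈ 0.019945 rad

θ(8) = 71803/3600000 rad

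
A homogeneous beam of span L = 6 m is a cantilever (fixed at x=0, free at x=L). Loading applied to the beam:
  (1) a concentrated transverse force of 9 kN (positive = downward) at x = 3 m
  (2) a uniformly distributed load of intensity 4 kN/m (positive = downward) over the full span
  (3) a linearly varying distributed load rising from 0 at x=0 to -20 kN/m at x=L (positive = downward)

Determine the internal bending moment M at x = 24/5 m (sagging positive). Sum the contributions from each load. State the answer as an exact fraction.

Load 1 — point force P=9 kN at a=3 m (b=L-a=3):
  M_1 = 0  [x>a] = 0 kN·m
Load 2 — uniform load w=4 kN/m over full span:
  M_2 = -w(L-x)²/2 = -4·(6-(24/5))²/2 = -72/25 kN·m
Load 3 — triangular load w₀=-20 kN/m (0→w₀ over full span):
  M_3 = w₀Lx/2 - w₀L²/3 - w₀x³/(6L) = (-20)·6·(24/5)/2 - (-20)·6²/3 - (-20)·(24/5)³/(6·6) = 336/25 kN·m
Superposition: M = Σ M_i = 264/25 kN·m ≈ 10.560000 kN·m

M(24/5) = 264/25 kN·m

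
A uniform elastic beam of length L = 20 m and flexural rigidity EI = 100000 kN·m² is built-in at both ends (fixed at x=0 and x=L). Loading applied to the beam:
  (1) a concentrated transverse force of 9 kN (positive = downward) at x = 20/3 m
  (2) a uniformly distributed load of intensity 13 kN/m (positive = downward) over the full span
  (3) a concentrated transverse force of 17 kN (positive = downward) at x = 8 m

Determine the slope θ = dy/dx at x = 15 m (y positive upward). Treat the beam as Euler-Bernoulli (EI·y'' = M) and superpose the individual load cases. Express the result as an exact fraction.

Load 1 — point force P=9 kN at a=20/3 m (b=L-a=40/3):
  θ_1 = Pa²(L-x)(2bL-(3b+a)(L-x))/(2L³EI)  [x>a] = 9·(20/3)²·(20-15)·(2·(40/3)·20-(3·(40/3)+(20/3))·(20-15))/(2·20³·100000) = 3/8000 rad
Load 2 — uniform load w=13 kN/m over full span:
  θ_2 = -wx(L-x)(L-2x)/(12EI) = -13·15·(20-15)·(20-2·15)/(12·100000) = 13/1600 rad
Load 3 — point force P=17 kN at a=8 m (b=L-a=12):
  θ_3 = Pa²(L-x)(2bL-(3b+a)(L-x))/(2L³EI)  [x>a] = 17·8²·(20-15)·(2·12·20-(3·12+8)·(20-15))/(2·20³·100000) = 221/250000 rad
Superposition: θ = Σ θ_i = 1173/125000 rad ≈ 0.009384 rad

θ(15) = 1173/125000 rad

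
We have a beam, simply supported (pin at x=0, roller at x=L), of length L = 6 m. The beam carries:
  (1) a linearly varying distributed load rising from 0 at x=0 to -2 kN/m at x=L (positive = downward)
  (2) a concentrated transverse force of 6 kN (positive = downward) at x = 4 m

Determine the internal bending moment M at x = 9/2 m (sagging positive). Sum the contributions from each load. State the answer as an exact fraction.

Load 1 — triangular load w₀=-2 kN/m (0→w₀ over full span):
  M_1 = w₀Lx/6 - w₀x³/(6L) = (-2)·6·(9/2)/6 - (-2)·(9/2)³/(6·6) = -63/16 kN·m
Load 2 — point force P=6 kN at a=4 m (b=L-a=2):
  M_2 = Pa(L-x)/L  [x>a] = 6·4·(6-(9/2))/6 = 6 kN·m
Superposition: M = Σ M_i = 33/16 kN·m ≈ 2.062500 kN·m

M(9/2) = 33/16 kN·m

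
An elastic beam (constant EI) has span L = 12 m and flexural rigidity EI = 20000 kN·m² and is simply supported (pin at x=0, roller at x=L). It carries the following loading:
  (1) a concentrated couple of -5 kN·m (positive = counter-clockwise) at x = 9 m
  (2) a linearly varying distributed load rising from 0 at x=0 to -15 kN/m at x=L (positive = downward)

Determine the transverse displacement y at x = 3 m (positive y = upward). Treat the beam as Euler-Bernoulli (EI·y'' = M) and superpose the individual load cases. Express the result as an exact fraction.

Load 1 — applied couple M₀=-5 kN·m at a=9 m (b=L-a=3):
  y_1 = (M₀x³/(6L)+C₁x)/EI  [x≤a] with C₁=M₀(3b²-L²)/(6L)=65/8 = ((-5)·3³/(6·12)+(65/8)·3)/20000 = 9/8000 m
Load 2 — triangular load w₀=-15 kN/m (0→w₀ over full span):
  y_2 = -w₀x(7L⁴-10L²x²+3x⁴)/(360LEI) = -(-15)·3·(7·12⁴-10·12²·3²+3·3⁴)/(360·12·20000) = 8829/128000 m
Superposition: y = Σ y_i = 8973/128000 m ≈ 0.070102 m

y(3) = 8973/128000 m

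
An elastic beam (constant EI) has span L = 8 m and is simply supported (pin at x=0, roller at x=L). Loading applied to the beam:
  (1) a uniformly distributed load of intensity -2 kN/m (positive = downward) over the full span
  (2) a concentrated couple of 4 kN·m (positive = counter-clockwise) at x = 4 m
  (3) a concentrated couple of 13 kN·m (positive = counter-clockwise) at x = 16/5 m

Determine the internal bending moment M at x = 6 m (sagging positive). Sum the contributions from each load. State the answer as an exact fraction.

M(6) = -65/4 kN·m

Load 1 — uniform load w=-2 kN/m over full span:
  M_1 = wx(L-x)/2 = (-2)·6·(8-6)/2 = -12 kN·m
Load 2 — applied couple M₀=4 kN·m at a=4 m (b=L-a=4):
  M_2 = M₀x/L - M₀  [x>a] = 4·6/8 - 4 = -1 kN·m
Load 3 — applied couple M₀=13 kN·m at a=16/5 m (b=L-a=24/5):
  M_3 = M₀x/L - M₀  [x>a] = 13·6/8 - 13 = -13/4 kN·m
Superposition: M = Σ M_i = -65/4 kN·m ≈ -16.250000 kN·m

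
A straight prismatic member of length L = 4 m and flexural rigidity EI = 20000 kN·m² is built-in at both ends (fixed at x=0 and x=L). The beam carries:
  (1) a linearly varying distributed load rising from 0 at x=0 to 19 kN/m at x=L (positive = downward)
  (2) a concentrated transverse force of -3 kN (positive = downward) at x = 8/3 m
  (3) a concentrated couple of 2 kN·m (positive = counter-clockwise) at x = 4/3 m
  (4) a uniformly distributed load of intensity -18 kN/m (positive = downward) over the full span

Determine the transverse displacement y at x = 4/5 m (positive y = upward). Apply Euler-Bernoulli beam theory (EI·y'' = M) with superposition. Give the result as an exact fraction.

y(4/5) = 38329/263671875 m

Load 1 — triangular load w₀=19 kN/m (0→w₀ over full span):
  y_1 = -w₀x²(L-x)²(x+2L)/(120LEI) = -19·(4/5)²·(4-(4/5))²·((4/5)+2·4)/(120·4·20000) = -3344/29296875 m
Load 2 — point force P=-3 kN at a=8/3 m (b=L-a=4/3):
  y_2 = -Pb²x²(3aL-(3a+b)x)/(6L³EI)  [x≤a] = -(-3)·(4/3)²·(4/5)²·(3·(8/3)·4-(3·(8/3)+(4/3))·(4/5))/(6·4³·20000) = 23/2109375 m
Load 3 — applied couple M₀=2 kN·m at a=4/3 m (b=L-a=8/3):
  y_3 = (R_Ax³/6 - M_Ax²/2)/EI  [x≤a] with R_A=2/3, M_A=0 = ((2/3)·(4/5)³/6 - 0·(4/5)²/2)/20000 = 2/703125 m
Load 4 — uniform load w=-18 kN/m over full span:
  y_4 = -wx²(L-x)²/(24EI) = -(-18)·(4/5)²·(4-(4/5))²/(24·20000) = 96/390625 m
Superposition: y = Σ y_i = 38329/263671875 m ≈ 0.000145 m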